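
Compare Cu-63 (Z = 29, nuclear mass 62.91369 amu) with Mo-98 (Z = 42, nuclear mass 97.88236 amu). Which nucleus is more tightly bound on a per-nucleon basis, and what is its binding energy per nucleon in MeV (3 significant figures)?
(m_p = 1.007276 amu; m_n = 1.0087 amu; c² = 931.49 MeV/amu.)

Cu-63; 8.77 MeV/nucleon

Cu-63: Σm = 29(1.007276) + 34(1.0087) = 63.506804 amu; Δm = 0.593114 amu; E_B = 552.48 MeV; E_B/A = 8.770 MeV
Mo-98: Σm = 42(1.007276) + 56(1.0087) = 98.792792 amu; Δm = 0.910432 amu; E_B = 848.06 MeV; E_B/A = 8.654 MeV
Cu-63 has the higher binding energy per nucleon, so it is the more tightly bound nucleus.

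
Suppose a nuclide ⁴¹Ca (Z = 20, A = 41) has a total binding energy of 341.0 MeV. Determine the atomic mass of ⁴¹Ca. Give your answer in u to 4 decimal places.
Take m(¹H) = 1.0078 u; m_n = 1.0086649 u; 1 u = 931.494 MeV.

40.9719 u

Mass defect = 341.0 MeV / (931.494 MeV/u) = 0.366079 u
Constituent mass = 20(1.0078) + 21(1.0086649) = 41.3379629 u
Atomic mass = 41.3379629 − 0.366079 = 40.9718839 u ≈ 40.9719 u (to 4 decimal places)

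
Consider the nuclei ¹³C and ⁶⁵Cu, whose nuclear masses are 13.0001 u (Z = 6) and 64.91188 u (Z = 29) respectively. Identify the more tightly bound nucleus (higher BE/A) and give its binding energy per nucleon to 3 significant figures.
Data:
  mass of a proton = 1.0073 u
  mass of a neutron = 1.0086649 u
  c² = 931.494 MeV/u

¹³C: Σm = 6(1.0073) + 7(1.0086649) = 13.1044543 u; Δm = 0.1043543 u; E_B = 97.205 MeV; E_B/A = 7.477 MeV
⁶⁵Cu: Σm = 29(1.0073) + 36(1.0086649) = 65.5236364 u; Δm = 0.6117564 u; E_B = 569.85 MeV; E_B/A = 8.767 MeV
⁶⁵Cu has the higher binding energy per nucleon, so it is the more tightly bound nucleus.

⁶⁵Cu; 8.77 MeV/nucleon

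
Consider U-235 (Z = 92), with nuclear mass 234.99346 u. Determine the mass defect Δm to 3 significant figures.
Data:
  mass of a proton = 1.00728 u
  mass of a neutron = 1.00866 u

1.91 u

Mass of separated nucleons = 92(1.00728) + 143(1.00866) = 92.66976 + 144.23838 = 236.90814 u
Δm = 236.90814 − 234.99346 = 1.91468 u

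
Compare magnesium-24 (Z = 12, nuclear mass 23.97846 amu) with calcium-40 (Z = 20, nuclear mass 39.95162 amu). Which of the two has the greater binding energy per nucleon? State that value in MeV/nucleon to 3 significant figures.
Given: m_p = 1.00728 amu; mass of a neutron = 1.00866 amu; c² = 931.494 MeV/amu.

calcium-40; 8.55 MeV/nucleon

magnesium-24: Σm = 12(1.00728) + 12(1.00866) = 24.19128 amu; Δm = 0.21282 amu; E_B = 198.24 MeV; E_B/A = 8.260 MeV
calcium-40: Σm = 20(1.00728) + 20(1.00866) = 40.31880 amu; Δm = 0.36718 amu; E_B = 342.03 MeV; E_B/A = 8.551 MeV
calcium-40 has the higher binding energy per nucleon, so it is the more tightly bound nucleus.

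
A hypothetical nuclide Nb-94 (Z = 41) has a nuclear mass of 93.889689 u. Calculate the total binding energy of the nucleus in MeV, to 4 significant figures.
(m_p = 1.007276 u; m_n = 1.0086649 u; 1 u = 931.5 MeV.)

808.4 MeV

Total constituent mass: 41 × 1.007276 + 53 × 1.0086649 = 94.7575557 u
Δm = 94.7575557 − 93.889689 = 0.8678667 u
E_B = 0.8678667 × 931.5 = 808.418 MeV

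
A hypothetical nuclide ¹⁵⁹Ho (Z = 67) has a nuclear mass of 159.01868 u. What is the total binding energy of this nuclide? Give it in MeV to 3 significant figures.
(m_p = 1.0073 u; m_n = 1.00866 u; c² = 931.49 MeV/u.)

Z = 67, so N = A − Z = 159 − 67 = 92.
Σm = 67·m_p + 92·m_n = 67.4891 + 92.79672 = 160.28582 u
Mass defect Δm = 160.28582 − 159.01868 = 1.26714 u
E_B = 1.26714 × 931.49 = 1180.33 MeV

1180 MeV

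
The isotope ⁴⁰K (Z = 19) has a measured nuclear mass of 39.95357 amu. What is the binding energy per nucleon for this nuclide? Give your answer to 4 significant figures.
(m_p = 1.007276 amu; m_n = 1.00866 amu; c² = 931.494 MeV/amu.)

8.536 MeV/nucleon

The nucleus contains 19 protons and 40 − 19 = 21 neutrons.
Total constituent mass: 19 × 1.007276 + 21 × 1.00866 = 40.320104 amu
Δm = 40.320104 − 39.95357 = 0.366534 amu
Converting to energy: 0.366534 amu × 931.494 MeV/amu = 341.424 MeV
Dividing by A = 40 gives 8.536 MeV per nucleon.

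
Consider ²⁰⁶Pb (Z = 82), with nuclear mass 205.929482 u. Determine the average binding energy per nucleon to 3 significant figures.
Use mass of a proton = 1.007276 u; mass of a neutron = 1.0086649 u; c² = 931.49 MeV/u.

With 82 protons and 124 neutrons (A = 206):
Mass of separated nucleons = 82(1.007276) + 124(1.0086649) = 82.596632 + 125.0744476 = 207.6710796 u
Mass defect Δm = 207.6710796 − 205.929482 = 1.7415976 u
Converting to energy: 1.7415976 u × 931.49 MeV/u = 1622.28 MeV
Dividing by A = 206 gives 7.875 MeV per nucleon.

7.88 MeV/nucleon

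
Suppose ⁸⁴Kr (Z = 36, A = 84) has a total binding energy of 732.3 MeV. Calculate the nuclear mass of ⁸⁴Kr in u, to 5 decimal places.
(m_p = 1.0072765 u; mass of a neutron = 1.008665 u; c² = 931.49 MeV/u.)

83.89171 u

Mass defect = 732.3 MeV / (931.49 MeV/u) = 0.7861598 u
Constituent mass = 36(1.0072765) + 48(1.008665) = 84.6778740 u
Nuclear mass = 84.6778740 − 0.7861598 = 83.8917142 u ≈ 83.89171 u (to 5 decimal places)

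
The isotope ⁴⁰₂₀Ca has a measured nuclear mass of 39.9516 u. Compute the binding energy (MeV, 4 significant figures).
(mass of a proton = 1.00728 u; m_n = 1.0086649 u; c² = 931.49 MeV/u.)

Mass of separated nucleons = 20(1.00728) + 20(1.0086649) = 20.14560 + 20.1732980 = 40.3188980 u
The mass defect is 40.3188980 − 39.9516 = 0.3672980 u.
Converting to energy: 0.3672980 u × 931.49 MeV/u = 342.134 MeV

342.1 MeV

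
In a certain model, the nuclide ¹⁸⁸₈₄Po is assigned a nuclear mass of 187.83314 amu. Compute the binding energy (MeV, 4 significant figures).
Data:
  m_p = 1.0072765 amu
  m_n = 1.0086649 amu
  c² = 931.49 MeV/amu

1564 MeV

Σm = 84·m_p + 104·m_n = 84.6112260 + 104.9011496 = 189.5123756 amu
Δm = 189.5123756 − 187.83314 = 1.6792356 amu
E_B = 1.6792356 × 931.49 = 1564.19 MeV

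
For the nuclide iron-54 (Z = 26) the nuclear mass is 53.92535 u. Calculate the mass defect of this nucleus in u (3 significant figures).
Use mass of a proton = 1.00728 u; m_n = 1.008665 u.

With 26 protons and 28 neutrons (A = 54):
Total constituent mass: 26 × 1.00728 + 28 × 1.008665 = 54.431900 u
The mass defect is 54.431900 − 53.92535 = 0.506550 u.

0.507 u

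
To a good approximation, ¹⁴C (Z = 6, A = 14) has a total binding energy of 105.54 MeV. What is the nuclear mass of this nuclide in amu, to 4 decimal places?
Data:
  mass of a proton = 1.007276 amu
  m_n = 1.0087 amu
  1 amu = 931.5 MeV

14.0000 amu

Mass defect = 105.54 MeV / (931.5 MeV/amu) = 0.113301 amu
Constituent mass = 6(1.007276) + 8(1.0087) = 14.113256 amu
Nuclear mass = 14.113256 − 0.113301 = 13.999955 amu ≈ 14.0000 amu (to 4 decimal places)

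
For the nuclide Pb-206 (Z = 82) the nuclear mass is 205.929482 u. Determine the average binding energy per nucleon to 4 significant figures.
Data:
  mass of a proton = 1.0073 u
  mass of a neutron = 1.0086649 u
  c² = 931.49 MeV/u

The nucleus contains 82 protons and 206 − 82 = 124 neutrons.
Mass of separated nucleons = 82(1.0073) + 124(1.0086649) = 82.5986 + 125.0744476 = 207.6730476 u
Δm = 207.6730476 − 205.929482 = 1.7435656 u
E_B = 1.7435656 × 931.49 = 1624.11 MeV
Per nucleon: 1624.11 / 206 = 7.884 MeV

7.884 MeV/nucleon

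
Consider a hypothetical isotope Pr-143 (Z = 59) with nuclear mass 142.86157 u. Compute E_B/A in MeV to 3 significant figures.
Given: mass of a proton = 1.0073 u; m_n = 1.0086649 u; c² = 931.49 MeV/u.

Σm = 59·m_p + 84·m_n = 59.4307 + 84.7278516 = 144.1585516 u
Δm = 144.1585516 − 142.86157 = 1.2969816 u
Binding energy = Δm·c² = 1.2969816 × 931.49 MeV/u = 1208.13 MeV
Per nucleon: 1208.13 / 143 = 8.448 MeV

8.45 MeV/nucleon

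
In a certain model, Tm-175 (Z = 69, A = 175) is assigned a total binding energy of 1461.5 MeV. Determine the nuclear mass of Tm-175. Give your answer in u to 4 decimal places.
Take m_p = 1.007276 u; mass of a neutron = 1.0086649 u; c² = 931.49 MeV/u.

Mass defect = 1461.5 MeV / (931.49 MeV/u) = 1.568992 u
Constituent mass = 69(1.007276) + 106(1.0086649) = 176.4205234 u
Nuclear mass = 176.4205234 − 1.568992 = 174.8515314 u ≈ 174.8515 u (to 4 decimal places)

174.8515 u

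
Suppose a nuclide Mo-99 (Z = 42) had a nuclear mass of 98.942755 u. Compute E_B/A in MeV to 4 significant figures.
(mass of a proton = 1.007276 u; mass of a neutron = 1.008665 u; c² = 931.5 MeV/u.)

8.061 MeV/nucleon

Mass of separated nucleons = 42(1.007276) + 57(1.008665) = 42.305592 + 57.493905 = 99.799497 u
Mass defect Δm = 99.799497 − 98.942755 = 0.856742 u
Binding energy = Δm·c² = 0.856742 × 931.5 MeV/u = 798.055 MeV
BE/A = 798.055 MeV / 99 = 8.061 MeV/nucleon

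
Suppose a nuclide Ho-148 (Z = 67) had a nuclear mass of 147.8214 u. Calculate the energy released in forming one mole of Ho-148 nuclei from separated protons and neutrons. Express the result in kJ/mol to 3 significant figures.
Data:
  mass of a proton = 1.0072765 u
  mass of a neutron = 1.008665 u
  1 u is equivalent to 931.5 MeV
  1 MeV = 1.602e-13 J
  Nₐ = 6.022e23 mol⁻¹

With 67 protons and 81 neutrons (A = 148):
Σm = 67·m_p + 81·m_n = 67.4875255 + 81.701865 = 149.1893905 u
The mass defect is 149.1893905 − 147.8214 = 1.3679905 u.
E_B = 1.3679905 × 931.5 = 1274.28 MeV
Per nucleus in joules: 1274.28 MeV × 1.602e-13 J/MeV = 2.0414e-10 J
Per mole: 2.0414e-10 J × 6.022e23 mol⁻¹ = 1.2293e+14 J/mol

1.23e+11 kJ/mol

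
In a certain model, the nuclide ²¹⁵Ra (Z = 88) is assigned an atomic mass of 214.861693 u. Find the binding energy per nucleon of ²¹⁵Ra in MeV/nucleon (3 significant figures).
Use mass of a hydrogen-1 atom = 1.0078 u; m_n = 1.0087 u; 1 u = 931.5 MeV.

8.36 MeV/nucleon

Σm = 88·m(¹H) + 127·m_n = 88.6864 + 128.1049 = 216.7913 u
Δm = 216.7913 − 214.861693 = 1.929607 u
E_B = 1.929607 × 931.5 = 1797.43 MeV
Dividing by A = 215 gives 8.360 MeV per nucleon.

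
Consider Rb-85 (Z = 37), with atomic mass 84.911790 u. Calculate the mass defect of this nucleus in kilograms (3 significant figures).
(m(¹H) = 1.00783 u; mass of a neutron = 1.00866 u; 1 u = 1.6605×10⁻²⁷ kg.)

With 37 protons and 48 neutrons (A = 85):
Σm = 37·m(¹H) + 48·m_n = 37.28971 + 48.41568 = 85.70539 u
The mass defect is 85.70539 − 84.911790 = 0.793600 u.
In SI units: 0.793600 u × 1.6605×10⁻²⁷ kg/u = 1.3178e-27 kg

1.32e-27 kg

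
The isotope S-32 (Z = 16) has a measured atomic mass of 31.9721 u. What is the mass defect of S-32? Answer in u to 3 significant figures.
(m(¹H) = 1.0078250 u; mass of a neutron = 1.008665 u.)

Total constituent mass: 16 × 1.0078250 + 16 × 1.008665 = 32.2638400 u
The mass defect is 32.2638400 − 31.9721 = 0.2917400 u.

0.292 u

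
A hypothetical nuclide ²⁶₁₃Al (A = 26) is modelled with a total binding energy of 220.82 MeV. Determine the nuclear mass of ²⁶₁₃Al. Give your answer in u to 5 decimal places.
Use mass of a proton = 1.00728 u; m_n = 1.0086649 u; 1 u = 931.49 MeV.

25.97022 u

Mass defect = 220.82 MeV / (931.49 MeV/u) = 0.2370611 u
Constituent mass = 13(1.00728) + 13(1.0086649) = 26.2072837 u
Nuclear mass = 26.2072837 − 0.2370611 = 25.9702226 u ≈ 25.97022 u (to 5 decimal places)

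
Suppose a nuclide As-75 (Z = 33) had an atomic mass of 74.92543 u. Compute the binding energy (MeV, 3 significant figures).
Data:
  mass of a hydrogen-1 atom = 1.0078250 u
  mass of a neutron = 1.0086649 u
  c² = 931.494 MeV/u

649 MeV

Mass of separated nucleons = 33(1.0078250) + 42(1.0086649) = 33.2582250 + 42.3639258 = 75.6221508 u
The mass defect is 75.6221508 − 74.92543 = 0.6967208 u.
Binding energy = Δm·c² = 0.6967208 × 931.494 MeV/u = 648.991 MeV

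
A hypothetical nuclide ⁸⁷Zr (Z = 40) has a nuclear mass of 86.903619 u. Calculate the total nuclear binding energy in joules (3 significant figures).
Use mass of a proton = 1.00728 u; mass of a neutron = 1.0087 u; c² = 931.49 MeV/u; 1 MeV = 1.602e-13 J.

Mass of separated nucleons = 40(1.00728) + 47(1.0087) = 40.29120 + 47.4089 = 87.70010 u
The mass defect is 87.70010 − 86.903619 = 0.796481 u.
E_B = 0.796481 × 931.49 = 741.914 MeV
In joules: 741.914 MeV × 1.602e-13 J/MeV = 1.1885e-10 J

1.19e-10 J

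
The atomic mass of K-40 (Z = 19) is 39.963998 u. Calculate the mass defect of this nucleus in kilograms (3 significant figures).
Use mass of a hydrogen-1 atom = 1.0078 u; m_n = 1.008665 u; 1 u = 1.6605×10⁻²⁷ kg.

With 19 protons and 21 neutrons (A = 40):
Total constituent mass: 19 × 1.0078 + 21 × 1.008665 = 40.330165 u
Δm = 40.330165 − 39.963998 = 0.366167 u
In SI units: 0.366167 u × 1.6605×10⁻²⁷ kg/u = 6.0802e-28 kg

6.08e-28 kg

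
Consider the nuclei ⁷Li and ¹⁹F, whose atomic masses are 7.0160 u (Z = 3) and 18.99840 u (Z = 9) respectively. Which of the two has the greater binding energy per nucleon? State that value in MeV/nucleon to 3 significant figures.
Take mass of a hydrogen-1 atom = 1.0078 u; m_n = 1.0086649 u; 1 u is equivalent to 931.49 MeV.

¹⁹F; 7.77 MeV/nucleon

⁷Li: Σm = 3(1.0078) + 4(1.0086649) = 7.0580596 u; Δm = 0.0420596 u; E_B = 39.178 MeV; E_B/A = 5.597 MeV
¹⁹F: Σm = 9(1.0078) + 10(1.0086649) = 19.1568490 u; Δm = 0.1584490 u; E_B = 147.59 MeV; E_B/A = 7.768 MeV
¹⁹F has the higher binding energy per nucleon, so it is the more tightly bound nucleus.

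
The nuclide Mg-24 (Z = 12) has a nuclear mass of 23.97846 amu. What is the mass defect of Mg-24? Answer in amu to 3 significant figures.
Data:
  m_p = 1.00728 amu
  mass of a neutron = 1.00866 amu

The nucleus contains 12 protons and 24 − 12 = 12 neutrons.
Σm = 12·m_p + 12·m_n = 12.08736 + 12.10392 = 24.19128 amu
The mass defect is 24.19128 − 23.97846 = 0.21282 amu.

0.213 amu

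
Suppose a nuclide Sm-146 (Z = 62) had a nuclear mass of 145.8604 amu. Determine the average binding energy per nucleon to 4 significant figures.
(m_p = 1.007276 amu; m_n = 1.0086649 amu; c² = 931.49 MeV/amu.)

The nucleus contains 62 protons and 146 − 62 = 84 neutrons.
Total constituent mass: 62 × 1.007276 + 84 × 1.0086649 = 147.1789636 amu
Δm = 147.1789636 − 145.8604 = 1.3185636 amu
E_B = 1.3185636 × 931.49 = 1228.23 MeV
BE/A = 1228.23 MeV / 146 = 8.413 MeV/nucleon

8.413 MeV/nucleon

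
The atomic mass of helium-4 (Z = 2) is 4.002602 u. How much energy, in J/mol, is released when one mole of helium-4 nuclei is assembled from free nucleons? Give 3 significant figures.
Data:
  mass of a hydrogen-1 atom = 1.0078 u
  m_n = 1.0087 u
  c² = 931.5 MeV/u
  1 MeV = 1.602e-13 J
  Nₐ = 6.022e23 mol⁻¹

2.73e+12 J/mol

With 2 protons and 2 neutrons (A = 4):
Σm = 2·m(¹H) + 2·m_n = 2.0156 + 2.0174 = 4.0330 u
The mass defect is 4.0330 − 4.002602 = 0.030398 u.
E_B = 0.030398 × 931.5 = 28.3157 MeV
Per nucleus in joules: 28.3157 MeV × 1.602e-13 J/MeV = 4.5362e-12 J
Per mole: 4.5362e-12 J × 6.022e23 mol⁻¹ = 2.7317e+12 J/mol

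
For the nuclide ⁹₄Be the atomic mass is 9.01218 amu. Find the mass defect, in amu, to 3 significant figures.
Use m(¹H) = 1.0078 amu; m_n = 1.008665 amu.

0.0623 amu

With 4 protons and 5 neutrons (A = 9):
Mass of separated nucleons = 4(1.0078) + 5(1.008665) = 4.0312 + 5.043325 = 9.074525 amu
Mass defect Δm = 9.074525 − 9.01218 = 0.062345 amu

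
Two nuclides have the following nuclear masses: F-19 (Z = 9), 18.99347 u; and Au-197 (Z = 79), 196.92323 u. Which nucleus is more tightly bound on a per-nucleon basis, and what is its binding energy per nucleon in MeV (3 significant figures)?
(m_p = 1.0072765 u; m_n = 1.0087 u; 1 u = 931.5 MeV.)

Au-197; 7.94 MeV/nucleon

F-19: Σm = 9(1.0072765) + 10(1.0087) = 19.1524885 u; Δm = 0.1590185 u; E_B = 148.13 MeV; E_B/A = 7.796 MeV
Au-197: Σm = 79(1.0072765) + 118(1.0087) = 198.6014435 u; Δm = 1.6782135 u; E_B = 1563.26 MeV; E_B/A = 7.935 MeV
Au-197 has the higher binding energy per nucleon, so it is the more tightly bound nucleus.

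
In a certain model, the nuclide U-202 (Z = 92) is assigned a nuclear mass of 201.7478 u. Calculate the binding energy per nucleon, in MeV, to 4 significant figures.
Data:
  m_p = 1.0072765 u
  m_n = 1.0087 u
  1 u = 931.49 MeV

8.663 MeV/nucleon

Σm = 92·m_p + 110·m_n = 92.6694380 + 110.9570 = 203.6264380 u
The mass defect is 203.6264380 − 201.7478 = 1.8786380 u.
Binding energy = Δm·c² = 1.8786380 × 931.49 MeV/u = 1749.93 MeV
BE/A = 1749.93 MeV / 202 = 8.663 MeV/nucleon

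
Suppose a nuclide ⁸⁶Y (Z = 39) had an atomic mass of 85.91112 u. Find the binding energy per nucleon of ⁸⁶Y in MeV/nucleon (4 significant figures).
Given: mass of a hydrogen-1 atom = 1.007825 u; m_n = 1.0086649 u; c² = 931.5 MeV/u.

8.679 MeV/nucleon

Mass of separated nucleons = 39(1.007825) + 47(1.0086649) = 39.305175 + 47.4072503 = 86.7124253 u
Mass defect Δm = 86.7124253 − 85.91112 = 0.8013053 u
Converting to energy: 0.8013053 u × 931.5 MeV/u = 746.416 MeV
Per nucleon: 746.416 / 86 = 8.679 MeV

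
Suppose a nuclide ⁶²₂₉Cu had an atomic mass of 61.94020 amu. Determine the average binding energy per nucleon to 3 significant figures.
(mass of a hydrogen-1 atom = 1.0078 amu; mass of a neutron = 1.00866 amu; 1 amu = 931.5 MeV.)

Mass of separated nucleons = 29(1.0078) + 33(1.00866) = 29.2262 + 33.28578 = 62.51198 amu
Δm = 62.51198 − 61.94020 = 0.57178 amu
E_B = 0.57178 × 931.5 = 532.613 MeV
Dividing by A = 62 gives 8.591 MeV per nucleon.

8.59 MeV/nucleon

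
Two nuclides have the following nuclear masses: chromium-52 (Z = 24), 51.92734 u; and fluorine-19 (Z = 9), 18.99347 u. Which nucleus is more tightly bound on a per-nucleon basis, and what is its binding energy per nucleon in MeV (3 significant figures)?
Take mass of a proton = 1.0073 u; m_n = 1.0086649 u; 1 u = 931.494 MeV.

chromium-52: Σm = 24(1.0073) + 28(1.0086649) = 52.4178172 u; Δm = 0.4904772 u; E_B = 456.88 MeV; E_B/A = 8.786 MeV
fluorine-19: Σm = 9(1.0073) + 10(1.0086649) = 19.1523490 u; Δm = 0.1588790 u; E_B = 147.99 MeV; E_B/A = 7.789 MeV
chromium-52 has the higher binding energy per nucleon, so it is the more tightly bound nucleus.

chromium-52; 8.79 MeV/nucleon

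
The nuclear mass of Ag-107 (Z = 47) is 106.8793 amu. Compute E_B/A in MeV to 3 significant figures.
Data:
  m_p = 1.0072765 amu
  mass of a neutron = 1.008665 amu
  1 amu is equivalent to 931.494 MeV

Z = 47, so N = A − Z = 107 − 47 = 60.
Total constituent mass: 47 × 1.0072765 + 60 × 1.008665 = 107.8618955 amu
Mass defect Δm = 107.8618955 − 106.8793 = 0.9825955 amu
Converting to energy: 0.9825955 amu × 931.494 MeV/amu = 915.282 MeV
BE/A = 915.282 MeV / 107 = 8.554 MeV/nucleon

8.55 MeV/nucleon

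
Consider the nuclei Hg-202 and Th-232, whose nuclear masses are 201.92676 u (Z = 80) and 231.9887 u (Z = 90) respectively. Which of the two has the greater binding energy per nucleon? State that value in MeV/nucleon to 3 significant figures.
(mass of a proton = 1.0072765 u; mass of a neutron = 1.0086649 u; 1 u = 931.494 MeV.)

Hg-202: Σm = 80(1.0072765) + 122(1.0086649) = 203.6392378 u; Δm = 1.7124778 u; E_B = 1595.2 MeV; E_B/A = 7.897 MeV
Th-232: Σm = 90(1.0072765) + 142(1.0086649) = 233.8853008 u; Δm = 1.8966008 u; E_B = 1766.672 MeV; E_B/A = 7.61497 MeV
Hg-202 has the higher binding energy per nucleon, so it is the more tightly bound nucleus.

Hg-202; 7.90 MeV/nucleon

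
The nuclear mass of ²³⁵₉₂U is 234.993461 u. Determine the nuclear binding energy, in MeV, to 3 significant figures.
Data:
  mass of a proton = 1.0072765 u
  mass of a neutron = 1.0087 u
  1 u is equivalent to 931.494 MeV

Σm = 92·m_p + 143·m_n = 92.6694380 + 144.2441 = 236.9135380 u
The mass defect is 236.9135380 − 234.993461 = 1.9200770 u.
Converting to energy: 1.9200770 u × 931.494 MeV/u = 1788.54 MeV

1790 MeV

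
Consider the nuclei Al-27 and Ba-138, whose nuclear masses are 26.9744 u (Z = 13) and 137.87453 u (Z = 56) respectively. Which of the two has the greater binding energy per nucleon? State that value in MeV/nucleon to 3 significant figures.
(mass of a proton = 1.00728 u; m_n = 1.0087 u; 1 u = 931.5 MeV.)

Ba-138; 8.41 MeV/nucleon

Al-27: Σm = 13(1.00728) + 14(1.0087) = 27.21644 u; Δm = 0.24204 u; E_B = 225.46 MeV; E_B/A = 8.350 MeV
Ba-138: Σm = 56(1.00728) + 82(1.0087) = 139.12108 u; Δm = 1.24655 u; E_B = 1161.2 MeV; E_B/A = 8.414 MeV
Ba-138 has the higher binding energy per nucleon, so it is the more tightly bound nucleus.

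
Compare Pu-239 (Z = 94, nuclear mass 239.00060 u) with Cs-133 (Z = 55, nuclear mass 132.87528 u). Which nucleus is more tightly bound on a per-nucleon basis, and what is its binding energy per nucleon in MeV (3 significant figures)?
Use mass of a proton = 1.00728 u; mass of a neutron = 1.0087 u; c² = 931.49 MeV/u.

Pu-239: Σm = 94(1.00728) + 145(1.0087) = 240.94582 u; Δm = 1.94522 u; E_B = 1811.95 MeV; E_B/A = 7.581 MeV
Cs-133: Σm = 55(1.00728) + 78(1.0087) = 134.07900 u; Δm = 1.20372 u; E_B = 1121.25 MeV; E_B/A = 8.430 MeV
Cs-133 has the higher binding energy per nucleon, so it is the more tightly bound nucleus.

Cs-133; 8.43 MeV/nucleon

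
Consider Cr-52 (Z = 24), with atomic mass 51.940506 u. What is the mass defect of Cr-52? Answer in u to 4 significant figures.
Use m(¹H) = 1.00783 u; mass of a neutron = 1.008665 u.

Z = 24, so N = A − Z = 52 − 24 = 28.
Total constituent mass: 24 × 1.00783 + 28 × 1.008665 = 52.430540 u
Δm = 52.430540 − 51.940506 = 0.490034 u

0.4900 u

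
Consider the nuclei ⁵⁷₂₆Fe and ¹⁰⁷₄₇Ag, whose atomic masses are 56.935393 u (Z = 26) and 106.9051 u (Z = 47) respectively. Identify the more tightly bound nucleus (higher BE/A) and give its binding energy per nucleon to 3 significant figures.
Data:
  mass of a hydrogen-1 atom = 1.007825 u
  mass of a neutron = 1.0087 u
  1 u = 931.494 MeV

⁵⁷₂₆Fe: Σm = 26(1.007825) + 31(1.0087) = 57.473150 u; Δm = 0.537757 u; E_B = 500.92 MeV; E_B/A = 8.788 MeV
¹⁰⁷₄₇Ag: Σm = 47(1.007825) + 60(1.0087) = 107.889775 u; Δm = 0.984675 u; E_B = 917.22 MeV; E_B/A = 8.572 MeV
⁵⁷₂₆Fe has the higher binding energy per nucleon, so it is the more tightly bound nucleus.

⁵⁷₂₆Fe; 8.79 MeV/nucleon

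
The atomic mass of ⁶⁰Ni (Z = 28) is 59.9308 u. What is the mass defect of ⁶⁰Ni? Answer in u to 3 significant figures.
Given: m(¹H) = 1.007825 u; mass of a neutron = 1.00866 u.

0.565 u

Z = 28, so N = A − Z = 60 − 28 = 32.
Mass of separated nucleons = 28(1.007825) + 32(1.00866) = 28.219100 + 32.27712 = 60.496220 u
Mass defect Δm = 60.496220 − 59.9308 = 0.565420 u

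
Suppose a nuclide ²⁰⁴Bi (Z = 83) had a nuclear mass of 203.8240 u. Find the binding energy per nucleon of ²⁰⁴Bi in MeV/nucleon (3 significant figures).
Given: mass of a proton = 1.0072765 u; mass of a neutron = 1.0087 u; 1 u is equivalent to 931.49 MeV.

8.37 MeV/nucleon

The nucleus contains 83 protons and 204 − 83 = 121 neutrons.
Σm = 83·m_p + 121·m_n = 83.6039495 + 122.0527 = 205.6566495 u
Δm = 205.6566495 − 203.8240 = 1.8326495 u
E_B = 1.8326495 × 931.49 = 1707.09 MeV
Per nucleon: 1707.09 / 204 = 8.368 MeV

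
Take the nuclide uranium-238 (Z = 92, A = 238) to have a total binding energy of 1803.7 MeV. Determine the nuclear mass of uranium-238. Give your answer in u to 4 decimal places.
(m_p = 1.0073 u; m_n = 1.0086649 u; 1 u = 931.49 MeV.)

238.0003 u

Mass defect = 1803.7 MeV / (931.49 MeV/u) = 1.936360 u
Constituent mass = 92(1.0073) + 146(1.0086649) = 239.9366754 u
Nuclear mass = 239.9366754 − 1.936360 = 238.0003154 u ≈ 238.0003 u (to 4 decimal places)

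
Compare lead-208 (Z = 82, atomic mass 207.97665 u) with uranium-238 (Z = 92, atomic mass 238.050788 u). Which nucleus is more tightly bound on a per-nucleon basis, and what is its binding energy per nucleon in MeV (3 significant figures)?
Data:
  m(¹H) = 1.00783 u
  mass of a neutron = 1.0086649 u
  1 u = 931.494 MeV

lead-208; 7.87 MeV/nucleon

lead-208: Σm = 82(1.00783) + 126(1.0086649) = 209.7338374 u; Δm = 1.7571874 u; E_B = 1636.8 MeV; E_B/A = 7.869 MeV
uranium-238: Σm = 92(1.00783) + 146(1.0086649) = 239.9854354 u; Δm = 1.9346474 u; E_B = 1802.1 MeV; E_B/A = 7.572 MeV
lead-208 has the higher binding energy per nucleon, so it is the more tightly bound nucleus.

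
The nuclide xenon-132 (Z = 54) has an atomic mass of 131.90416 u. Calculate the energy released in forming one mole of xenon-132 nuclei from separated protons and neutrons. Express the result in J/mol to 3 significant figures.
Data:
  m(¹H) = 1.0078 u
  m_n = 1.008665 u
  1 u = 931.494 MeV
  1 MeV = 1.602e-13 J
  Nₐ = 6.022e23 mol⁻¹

1.07e+14 J/mol

With 54 protons and 78 neutrons (A = 132):
Total constituent mass: 54 × 1.0078 + 78 × 1.008665 = 133.097070 u
The mass defect is 133.097070 − 131.90416 = 1.192910 u.
Binding energy = Δm·c² = 1.192910 × 931.494 MeV/u = 1111.19 MeV
Per nucleus in joules: 1111.19 MeV × 1.602e-13 J/MeV = 1.7801e-10 J
Per mole: 1.7801e-10 J × 6.022e23 mol⁻¹ = 1.0720e+14 J/mol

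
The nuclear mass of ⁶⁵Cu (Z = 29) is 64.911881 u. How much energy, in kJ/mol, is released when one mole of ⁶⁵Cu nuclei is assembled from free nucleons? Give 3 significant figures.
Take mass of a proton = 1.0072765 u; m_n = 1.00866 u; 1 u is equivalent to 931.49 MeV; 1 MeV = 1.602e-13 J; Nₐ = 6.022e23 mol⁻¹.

5.49e+10 kJ/mol

Total constituent mass: 29 × 1.0072765 + 36 × 1.00866 = 65.5227785 u
Mass defect Δm = 65.5227785 − 64.911881 = 0.6108975 u
E_B = 0.6108975 × 931.49 = 569.045 MeV
Per nucleus in joules: 569.045 MeV × 1.602e-13 J/MeV = 9.1161e-11 J
Per mole: 9.1161e-11 J × 6.022e23 mol⁻¹ = 5.4897e+13 J/mol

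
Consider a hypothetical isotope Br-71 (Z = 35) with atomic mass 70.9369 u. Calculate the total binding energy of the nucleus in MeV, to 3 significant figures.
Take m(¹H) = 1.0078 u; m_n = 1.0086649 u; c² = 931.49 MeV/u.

604 MeV

The nucleus contains 35 protons and 71 − 35 = 36 neutrons.
Total constituent mass: 35 × 1.0078 + 36 × 1.0086649 = 71.5849364 u
Δm = 71.5849364 − 70.9369 = 0.6480364 u
E_B = 0.6480364 × 931.49 = 603.639 MeV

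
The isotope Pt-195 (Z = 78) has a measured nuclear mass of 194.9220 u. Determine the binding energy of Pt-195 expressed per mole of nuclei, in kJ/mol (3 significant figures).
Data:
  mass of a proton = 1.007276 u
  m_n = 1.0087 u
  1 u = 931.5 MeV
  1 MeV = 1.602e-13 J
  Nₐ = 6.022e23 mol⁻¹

1.49e+11 kJ/mol

The nucleus contains 78 protons and 195 − 78 = 117 neutrons.
Mass of separated nucleons = 78(1.007276) + 117(1.0087) = 78.567528 + 118.0179 = 196.585428 u
Mass defect Δm = 196.585428 − 194.9220 = 1.663428 u
E_B = 1.663428 × 931.5 = 1549.48 MeV
Per nucleus in joules: 1549.48 MeV × 1.602e-13 J/MeV = 2.4823e-10 J
Per mole: 2.4823e-10 J × 6.022e23 mol⁻¹ = 1.4948e+14 J/mol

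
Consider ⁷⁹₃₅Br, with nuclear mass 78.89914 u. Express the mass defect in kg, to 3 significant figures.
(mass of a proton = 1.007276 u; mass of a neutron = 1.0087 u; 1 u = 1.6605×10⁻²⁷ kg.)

1.23e-27 kg

Z = 35, so N = A − Z = 79 − 35 = 44.
Σm = 35·m_p + 44·m_n = 35.254660 + 44.3828 = 79.637460 u
Mass defect Δm = 79.637460 − 78.89914 = 0.738320 u
In SI units: 0.738320 u × 1.6605×10⁻²⁷ kg/u = 1.2260e-27 kg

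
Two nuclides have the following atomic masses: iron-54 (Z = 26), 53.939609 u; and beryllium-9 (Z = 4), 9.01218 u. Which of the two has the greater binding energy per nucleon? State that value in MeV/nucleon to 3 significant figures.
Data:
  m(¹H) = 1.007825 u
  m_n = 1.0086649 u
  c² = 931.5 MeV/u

iron-54; 8.74 MeV/nucleon

iron-54: Σm = 26(1.007825) + 28(1.0086649) = 54.4460672 u; Δm = 0.5064582 u; E_B = 471.77 MeV; E_B/A = 8.736 MeV
beryllium-9: Σm = 4(1.007825) + 5(1.0086649) = 9.0746245 u; Δm = 0.0624445 u; E_B = 58.167 MeV; E_B/A = 6.463 MeV
iron-54 has the higher binding energy per nucleon, so it is the more tightly bound nucleus.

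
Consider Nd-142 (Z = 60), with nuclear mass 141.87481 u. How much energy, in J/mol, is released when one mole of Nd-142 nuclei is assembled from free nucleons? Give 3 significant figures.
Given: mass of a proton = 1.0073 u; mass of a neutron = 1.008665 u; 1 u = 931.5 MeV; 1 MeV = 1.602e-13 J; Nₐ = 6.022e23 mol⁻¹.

Z = 60, so N = A − Z = 142 − 60 = 82.
Σm = 60·m_p + 82·m_n = 60.4380 + 82.710530 = 143.148530 u
The mass defect is 143.148530 − 141.87481 = 1.273720 u.
E_B = 1.273720 × 931.5 = 1186.47 MeV
Per nucleus in joules: 1186.47 MeV × 1.602e-13 J/MeV = 1.9007e-10 J
Per mole: 1.9007e-10 J × 6.022e23 mol⁻¹ = 1.1446e+14 J/mol

1.14e+14 J/mol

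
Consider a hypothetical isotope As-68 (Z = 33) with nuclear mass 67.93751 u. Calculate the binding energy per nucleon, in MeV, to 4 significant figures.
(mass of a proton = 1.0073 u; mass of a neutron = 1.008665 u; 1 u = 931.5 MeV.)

8.310 MeV/nucleon

Z = 33, so N = A − Z = 68 − 33 = 35.
Σm = 33·m_p + 35·m_n = 33.2409 + 35.303275 = 68.544175 u
Mass defect Δm = 68.544175 − 67.93751 = 0.606665 u
Converting to energy: 0.606665 u × 931.5 MeV/u = 565.108 MeV
BE/A = 565.108 MeV / 68 = 8.310 MeV/nucleon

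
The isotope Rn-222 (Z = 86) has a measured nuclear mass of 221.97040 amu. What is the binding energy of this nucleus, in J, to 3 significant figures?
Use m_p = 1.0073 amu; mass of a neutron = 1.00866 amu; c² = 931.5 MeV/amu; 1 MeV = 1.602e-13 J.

With 86 protons and 136 neutrons (A = 222):
Total constituent mass: 86 × 1.0073 + 136 × 1.00866 = 223.80556 amu
The mass defect is 223.80556 − 221.97040 = 1.83516 amu.
Converting to energy: 1.83516 amu × 931.5 MeV/amu = 1709.45 MeV
In joules: 1709.45 MeV × 1.602e-13 J/MeV = 2.7385e-10 J

2.74e-10 J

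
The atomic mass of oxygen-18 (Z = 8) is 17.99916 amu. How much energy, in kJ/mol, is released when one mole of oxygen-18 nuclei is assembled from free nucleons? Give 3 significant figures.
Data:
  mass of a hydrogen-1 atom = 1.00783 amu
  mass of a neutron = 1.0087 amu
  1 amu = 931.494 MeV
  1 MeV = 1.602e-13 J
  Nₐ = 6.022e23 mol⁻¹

1.35e+10 kJ/mol

Σm = 8·m(¹H) + 10·m_n = 8.06264 + 10.0870 = 18.14964 amu
Δm = 18.14964 − 17.99916 = 0.15048 amu
E_B = 0.15048 × 931.494 = 140.171 MeV
Per nucleus in joules: 140.171 MeV × 1.602e-13 J/MeV = 2.2455e-11 J
Per mole: 2.2455e-11 J × 6.022e23 mol⁻¹ = 1.3522e+13 J/mol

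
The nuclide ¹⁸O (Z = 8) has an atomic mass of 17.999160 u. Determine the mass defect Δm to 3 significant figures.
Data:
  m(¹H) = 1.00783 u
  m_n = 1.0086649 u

0.150 u

With 8 protons and 10 neutrons (A = 18):
Mass of separated nucleons = 8(1.00783) + 10(1.0086649) = 8.06264 + 10.0866490 = 18.1492890 u
Δm = 18.1492890 − 17.999160 = 0.1501290 u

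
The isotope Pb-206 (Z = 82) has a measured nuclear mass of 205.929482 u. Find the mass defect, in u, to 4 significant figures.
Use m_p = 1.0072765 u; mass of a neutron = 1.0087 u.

1.746 u

Z = 82, so N = A − Z = 206 − 82 = 124.
Total constituent mass: 82 × 1.0072765 + 124 × 1.0087 = 207.6754730 u
Mass defect Δm = 207.6754730 − 205.929482 = 1.7459910 u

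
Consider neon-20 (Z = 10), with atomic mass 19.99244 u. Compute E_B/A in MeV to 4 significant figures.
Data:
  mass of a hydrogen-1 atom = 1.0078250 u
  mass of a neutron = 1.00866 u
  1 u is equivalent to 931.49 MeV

Σm = 10·m(¹H) + 10·m_n = 10.0782500 + 10.08660 = 20.1648500 u
Mass defect Δm = 20.1648500 − 19.99244 = 0.1724100 u
E_B = 0.1724100 × 931.49 = 160.598 MeV
Per nucleon: 160.598 / 20 = 8.030 MeV

8.030 MeV/nucleon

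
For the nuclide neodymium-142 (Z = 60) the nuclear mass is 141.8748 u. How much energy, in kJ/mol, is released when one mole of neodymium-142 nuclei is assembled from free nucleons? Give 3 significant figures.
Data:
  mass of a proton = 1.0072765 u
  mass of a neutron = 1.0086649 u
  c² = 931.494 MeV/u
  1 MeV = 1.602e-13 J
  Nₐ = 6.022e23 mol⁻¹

1.14e+11 kJ/mol

Z = 60, so N = A − Z = 142 − 60 = 82.
Mass of separated nucleons = 60(1.0072765) + 82(1.0086649) = 60.4365900 + 82.7105218 = 143.1471118 u
Mass defect Δm = 143.1471118 − 141.8748 = 1.2723118 u
E_B = 1.2723118 × 931.494 = 1185.15 MeV
Per nucleus in joules: 1185.15 MeV × 1.602e-13 J/MeV = 1.8986e-10 J
Per mole: 1.8986e-10 J × 6.022e23 mol⁻¹ = 1.1433e+14 J/mol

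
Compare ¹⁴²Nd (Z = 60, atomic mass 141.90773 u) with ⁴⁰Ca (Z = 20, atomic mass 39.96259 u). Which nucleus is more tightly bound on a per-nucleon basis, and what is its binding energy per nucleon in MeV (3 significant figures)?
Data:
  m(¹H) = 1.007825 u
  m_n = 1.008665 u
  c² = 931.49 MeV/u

⁴⁰Ca; 8.55 MeV/nucleon

¹⁴²Nd: Σm = 60(1.007825) + 82(1.008665) = 143.180030 u; Δm = 1.272300 u; E_B = 1185.1 MeV; E_B/A = 8.346 MeV
⁴⁰Ca: Σm = 20(1.007825) + 20(1.008665) = 40.329800 u; Δm = 0.367210 u; E_B = 342.05 MeV; E_B/A = 8.551 MeV
⁴⁰Ca has the higher binding energy per nucleon, so it is the more tightly bound nucleus.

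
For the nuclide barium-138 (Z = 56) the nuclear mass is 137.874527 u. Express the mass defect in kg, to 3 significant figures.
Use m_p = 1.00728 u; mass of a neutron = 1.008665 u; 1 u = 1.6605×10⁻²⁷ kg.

2.07e-27 kg

With 56 protons and 82 neutrons (A = 138):
Mass of separated nucleons = 56(1.00728) + 82(1.008665) = 56.40768 + 82.710530 = 139.118210 u
Mass defect Δm = 139.118210 − 137.874527 = 1.243683 u
In SI units: 1.243683 u × 1.6605×10⁻²⁷ kg/u = 2.0651e-27 kg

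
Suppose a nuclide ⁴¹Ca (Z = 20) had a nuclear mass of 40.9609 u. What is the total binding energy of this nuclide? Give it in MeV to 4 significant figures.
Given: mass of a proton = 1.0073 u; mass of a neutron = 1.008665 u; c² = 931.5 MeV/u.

With 20 protons and 21 neutrons (A = 41):
Σm = 20·m_p + 21·m_n = 20.1460 + 21.181965 = 41.327965 u
The mass defect is 41.327965 − 40.9609 = 0.367065 u.
E_B = 0.367065 × 931.5 = 341.921 MeV

341.9 MeV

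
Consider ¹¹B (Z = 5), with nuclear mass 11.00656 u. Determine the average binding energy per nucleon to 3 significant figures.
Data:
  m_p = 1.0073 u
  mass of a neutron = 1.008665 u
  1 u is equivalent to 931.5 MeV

Z = 5, so N = A − Z = 11 − 5 = 6.
Total constituent mass: 5 × 1.0073 + 6 × 1.008665 = 11.088490 u
The mass defect is 11.088490 − 11.00656 = 0.081930 u.
E_B = 0.081930 × 931.5 = 76.3178 MeV
Per nucleon: 76.3178 / 11 = 6.938 MeV

6.94 MeV/nucleon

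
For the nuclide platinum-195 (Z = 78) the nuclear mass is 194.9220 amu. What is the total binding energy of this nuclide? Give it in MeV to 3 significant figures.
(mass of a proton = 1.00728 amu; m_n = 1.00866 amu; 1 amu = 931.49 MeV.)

1550 MeV

Σm = 78·m_p + 117·m_n = 78.56784 + 118.01322 = 196.58106 amu
Mass defect Δm = 196.58106 − 194.9220 = 1.65906 amu
Converting to energy: 1.65906 amu × 931.49 MeV/amu = 1545.40 MeV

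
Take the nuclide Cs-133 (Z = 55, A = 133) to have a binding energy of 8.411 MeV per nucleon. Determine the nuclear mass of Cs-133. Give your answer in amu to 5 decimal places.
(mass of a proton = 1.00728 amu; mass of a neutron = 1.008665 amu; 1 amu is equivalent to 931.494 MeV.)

Total binding energy = 133 × 8.411 = 1118.663 MeV
Mass defect = 1118.663 MeV / (931.494 MeV/amu) = 1.2009342 amu
Constituent mass = 55(1.00728) + 78(1.008665) = 134.076270 amu
Nuclear mass = 134.076270 − 1.2009342 = 132.8753358 amu ≈ 132.87534 amu (to 5 decimal places)

132.87534 amu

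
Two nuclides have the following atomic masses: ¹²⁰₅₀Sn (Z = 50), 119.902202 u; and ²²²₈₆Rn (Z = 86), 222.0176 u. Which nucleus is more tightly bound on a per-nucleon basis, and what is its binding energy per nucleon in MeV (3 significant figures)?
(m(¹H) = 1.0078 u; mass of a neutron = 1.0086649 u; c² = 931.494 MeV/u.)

¹²⁰₅₀Sn: Σm = 50(1.0078) + 70(1.0086649) = 120.9965430 u; Δm = 1.0943410 u; E_B = 1019.37 MeV; E_B/A = 8.4948 MeV
²²²₈₆Rn: Σm = 86(1.0078) + 136(1.0086649) = 223.8492264 u; Δm = 1.8316264 u; E_B = 1706.1 MeV; E_B/A = 7.685 MeV
¹²⁰₅₀Sn has the higher binding energy per nucleon, so it is the more tightly bound nucleus.

¹²⁰₅₀Sn; 8.49 MeV/nucleon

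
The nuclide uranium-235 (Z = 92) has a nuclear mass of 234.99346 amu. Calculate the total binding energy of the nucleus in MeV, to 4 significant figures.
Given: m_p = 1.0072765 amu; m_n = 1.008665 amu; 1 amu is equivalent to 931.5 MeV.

Mass of separated nucleons = 92(1.0072765) + 143(1.008665) = 92.6694380 + 144.239095 = 236.9085330 amu
Mass defect Δm = 236.9085330 − 234.99346 = 1.9150730 amu
E_B = 1.9150730 × 931.5 = 1783.89 MeV

1784 MeV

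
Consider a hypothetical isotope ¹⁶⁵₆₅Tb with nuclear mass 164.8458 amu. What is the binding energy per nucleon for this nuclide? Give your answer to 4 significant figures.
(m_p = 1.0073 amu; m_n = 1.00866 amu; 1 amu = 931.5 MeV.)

The nucleus contains 65 protons and 165 − 65 = 100 neutrons.
Σm = 65·m_p + 100·m_n = 65.4745 + 100.86600 = 166.34050 amu
The mass defect is 166.34050 − 164.8458 = 1.49470 amu.
Binding energy = Δm·c² = 1.49470 × 931.5 MeV/amu = 1392.31 MeV
Dividing by A = 165 gives 8.438 MeV per nucleon.

8.438 MeV/nucleon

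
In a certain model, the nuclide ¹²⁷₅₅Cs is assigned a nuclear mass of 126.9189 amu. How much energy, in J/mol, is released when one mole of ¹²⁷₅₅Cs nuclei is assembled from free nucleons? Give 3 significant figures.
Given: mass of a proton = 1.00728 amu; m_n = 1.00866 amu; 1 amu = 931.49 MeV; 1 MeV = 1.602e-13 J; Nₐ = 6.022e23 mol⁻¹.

9.93e+13 J/mol

Z = 55, so N = A − Z = 127 − 55 = 72.
Mass of separated nucleons = 55(1.00728) + 72(1.00866) = 55.40040 + 72.62352 = 128.02392 amu
Δm = 128.02392 − 126.9189 = 1.10502 amu
Binding energy = Δm·c² = 1.10502 × 931.49 MeV/amu = 1029.32 MeV
Per nucleus in joules: 1029.32 MeV × 1.602e-13 J/MeV = 1.6490e-10 J
Per mole: 1.6490e-10 J × 6.022e23 mol⁻¹ = 9.9303e+13 J/mol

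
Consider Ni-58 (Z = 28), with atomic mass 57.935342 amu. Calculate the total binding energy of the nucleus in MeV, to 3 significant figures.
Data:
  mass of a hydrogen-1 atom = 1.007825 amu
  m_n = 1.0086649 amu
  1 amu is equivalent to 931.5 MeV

506 MeV

Z = 28, so N = A − Z = 58 − 28 = 30.
Mass of separated nucleons = 28(1.007825) + 30(1.0086649) = 28.219100 + 30.2599470 = 58.4790470 amu
Δm = 58.4790470 − 57.935342 = 0.5437050 amu
E_B = 0.5437050 × 931.5 = 506.461 MeV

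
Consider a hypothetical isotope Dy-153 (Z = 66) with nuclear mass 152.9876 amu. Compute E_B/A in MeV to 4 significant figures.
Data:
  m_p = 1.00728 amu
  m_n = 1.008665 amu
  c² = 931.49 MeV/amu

7.590 MeV/nucleon

Mass of separated nucleons = 66(1.00728) + 87(1.008665) = 66.48048 + 87.753855 = 154.234335 amu
Δm = 154.234335 − 152.9876 = 1.246735 amu
E_B = 1.246735 × 931.49 = 1161.32 MeV
Per nucleon: 1161.32 / 153 = 7.590 MeV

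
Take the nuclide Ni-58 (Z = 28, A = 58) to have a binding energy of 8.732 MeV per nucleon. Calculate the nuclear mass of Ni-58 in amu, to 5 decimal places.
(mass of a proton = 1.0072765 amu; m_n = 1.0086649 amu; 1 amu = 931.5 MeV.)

Total binding energy = 58 × 8.732 = 506.456 MeV
Mass defect = 506.456 MeV / (931.5 MeV/amu) = 0.5436994 amu
Constituent mass = 28(1.0072765) + 30(1.0086649) = 58.4636890 amu
Nuclear mass = 58.4636890 − 0.5436994 = 57.9199896 amu ≈ 57.91999 amu (to 5 decimal places)

57.91999 amu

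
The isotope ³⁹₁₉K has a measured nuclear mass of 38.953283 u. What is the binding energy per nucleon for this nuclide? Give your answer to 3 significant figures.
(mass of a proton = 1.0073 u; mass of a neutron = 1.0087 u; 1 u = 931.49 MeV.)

Total constituent mass: 19 × 1.0073 + 20 × 1.0087 = 39.3127 u
Mass defect Δm = 39.3127 − 38.953283 = 0.359417 u
Binding energy = Δm·c² = 0.359417 × 931.49 MeV/u = 334.793 MeV
Per nucleon: 334.793 / 39 = 8.584 MeV

8.58 MeV/nucleon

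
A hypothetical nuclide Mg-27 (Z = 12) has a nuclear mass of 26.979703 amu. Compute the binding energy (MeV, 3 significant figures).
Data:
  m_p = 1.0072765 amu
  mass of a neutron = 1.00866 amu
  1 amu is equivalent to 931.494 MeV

Total constituent mass: 12 × 1.0072765 + 15 × 1.00866 = 27.2172180 amu
Mass defect Δm = 27.2172180 − 26.979703 = 0.2375150 amu
Converting to energy: 0.2375150 amu × 931.494 MeV/amu = 221.244 MeV

221 MeV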